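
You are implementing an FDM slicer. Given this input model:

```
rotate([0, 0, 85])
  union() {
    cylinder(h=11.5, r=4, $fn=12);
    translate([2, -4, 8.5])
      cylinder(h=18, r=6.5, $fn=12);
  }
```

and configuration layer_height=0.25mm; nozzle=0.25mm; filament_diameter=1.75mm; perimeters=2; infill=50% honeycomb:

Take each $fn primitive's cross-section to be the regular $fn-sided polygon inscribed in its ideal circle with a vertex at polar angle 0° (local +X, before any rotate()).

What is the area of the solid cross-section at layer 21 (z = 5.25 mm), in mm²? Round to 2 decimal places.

At z = 5.25 mm: the cylinder: section is a regular 12-gon, circumradius r=4 (area = (12/2)·4.000²·sin(360°/12) = 48.00 mm²); the cylinder at (2, -4) is not intersected at this z (z outside [8.5, 26.5]); Taking the union: only the r=4 cylinder is present, so the union is just that shape — area = 48.00 mm²; (whole slice rotated 85° about Z — lengths, areas and connectivity unchanged). Overall, the cross-section is a single solid region. Net area = 48.00 mm².

48.00 mm²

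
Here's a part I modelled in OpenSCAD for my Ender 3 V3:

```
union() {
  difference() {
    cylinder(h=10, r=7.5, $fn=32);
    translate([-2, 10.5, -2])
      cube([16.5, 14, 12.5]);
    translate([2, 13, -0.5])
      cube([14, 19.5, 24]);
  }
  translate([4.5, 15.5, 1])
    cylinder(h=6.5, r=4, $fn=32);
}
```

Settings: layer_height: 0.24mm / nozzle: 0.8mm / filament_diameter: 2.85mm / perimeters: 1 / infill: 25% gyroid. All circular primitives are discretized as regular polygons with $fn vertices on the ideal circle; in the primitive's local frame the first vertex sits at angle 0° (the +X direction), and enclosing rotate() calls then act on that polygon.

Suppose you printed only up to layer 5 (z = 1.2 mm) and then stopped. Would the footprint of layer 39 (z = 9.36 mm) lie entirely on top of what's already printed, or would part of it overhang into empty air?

entirely on top

Compare the two slices. At z = 1.2: the cylinder: section is a regular 32-gon, circumradius r=7.5 (area = (32/2)·7.500²·sin(360°/32) = 175.58 mm²); the 16.5×14 cube at (-2, 10.5) contributes its full rectangle (area 231.00 mm²); the 14×19.5 cube at (2, 13) contributes its full rectangle (area 273.00 mm²); After the difference (first − rest): starting from the r=7.5 cylinder (175.58 mm²), the 16.5×14 cube at (-2, 10.5) misses the remaining region (no effect); the 14×19.5 cube at (2, 13) misses the remaining region (no effect) — area = 175.58 mm²; the cylinder at (4.5, 15.5): section is a regular 32-gon, circumradius r=4 (area = (32/2)·4.000²·sin(360°/32) = 49.94 mm²); Merging all regions: the 2 present regions are separate (no shared area or edge), so areas and boundary lengths simply add and each stays a separate island — area = 225.52 mm². At z = 9.36: the r=7.5 cylinder contributes a regular 32-gon of circumradius 7.5 (area = (32/2)·7.500²·sin(360°/32) = 175.58 mm²); the cube at (-2, 10.5) is present — its section is the full 16.5×14 rectangle (area 231.00 mm²); the cube at (2, 13) (footprint 14×19.5) is included at this height (area 273.00 mm²); Subtracting the remaining from the first: starting from the r=7.5 cylinder (175.58 mm²), the 16.5×14 cube at (-2, 10.5) misses the remaining region (no effect); the 14×19.5 cube at (2, 13) misses the remaining region (no effect) — area = 175.58 mm²; the cylinder at (4.5, 15.5) is not intersected at this z (z outside [1, 7.5]); Merging all regions: only the result so far is present, so the union is just that shape — area = 175.58 mm². Checking containment: the cross-section at z = 9.36 is a subset of the cross-section at z = 1.2.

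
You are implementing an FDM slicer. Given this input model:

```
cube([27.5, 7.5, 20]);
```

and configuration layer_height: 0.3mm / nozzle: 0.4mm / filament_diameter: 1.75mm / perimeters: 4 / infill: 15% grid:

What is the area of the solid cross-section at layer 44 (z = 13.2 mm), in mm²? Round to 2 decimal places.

206.25 mm²

At z = 13.2 mm: the cube (footprint 27.5×7.5) is included at this height (area 206.25 mm²). Overall, the cross-section is a single solid region. Net area = 206.25 mm².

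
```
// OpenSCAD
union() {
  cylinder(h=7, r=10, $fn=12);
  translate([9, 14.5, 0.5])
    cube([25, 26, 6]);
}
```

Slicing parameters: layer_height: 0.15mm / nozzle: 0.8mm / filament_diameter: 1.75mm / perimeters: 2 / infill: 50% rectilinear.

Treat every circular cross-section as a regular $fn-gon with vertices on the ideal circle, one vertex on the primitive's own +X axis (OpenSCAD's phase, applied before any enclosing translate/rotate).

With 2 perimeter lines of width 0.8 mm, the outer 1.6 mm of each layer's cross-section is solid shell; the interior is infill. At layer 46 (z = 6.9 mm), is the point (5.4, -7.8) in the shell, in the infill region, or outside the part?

shell

At z = 6.9 mm: the cylinder: section is a regular 12-gon, circumradius r=10; the cube at (9, 14.5) is not intersected at this z (z outside [0.5, 6.5]); Combining (union): only the r=10 cylinder is present, so the union is just that shape — 1 connected region. Overall, the cross-section is a single solid region. The nearest boundary edge runs (5.00, -8.66)→(8.66, -5.00); distance from the point to it = 0.33 mm. The point is inside the cross-section, 0.33 mm from the nearest boundary — within the 1.6 mm shell band (2 × 0.8).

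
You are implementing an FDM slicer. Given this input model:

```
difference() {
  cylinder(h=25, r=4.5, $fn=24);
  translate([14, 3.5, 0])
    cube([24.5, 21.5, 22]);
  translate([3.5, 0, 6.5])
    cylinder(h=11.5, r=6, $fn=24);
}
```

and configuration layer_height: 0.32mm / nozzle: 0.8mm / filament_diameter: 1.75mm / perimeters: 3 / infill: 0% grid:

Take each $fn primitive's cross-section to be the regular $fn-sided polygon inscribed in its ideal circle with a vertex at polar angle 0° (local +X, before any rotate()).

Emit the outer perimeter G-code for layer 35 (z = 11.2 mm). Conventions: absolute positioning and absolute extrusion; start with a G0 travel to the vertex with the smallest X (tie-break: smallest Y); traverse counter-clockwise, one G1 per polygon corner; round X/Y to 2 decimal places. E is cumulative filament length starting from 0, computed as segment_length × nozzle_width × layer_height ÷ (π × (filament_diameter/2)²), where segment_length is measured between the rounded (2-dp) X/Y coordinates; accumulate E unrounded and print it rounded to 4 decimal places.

G0 X-4.50 Y0.00 Z11.20
G1 X-4.35 Y-1.16 E0.1245
G1 X-3.90 Y-2.25 E0.2500
G1 X-3.18 Y-3.18 E0.3752
G1 X-2.25 Y-3.90 E0.5004
G1 X-1.16 Y-4.35 E0.6259
G1 X-0.49 Y-4.44 E0.6978
G1 X-0.74 Y-4.24 E0.7319
G1 X-1.70 Y-3.00 E0.8988
G1 X-2.30 Y-1.55 E1.0658
G1 X-2.50 Y0.00 E1.2322
G1 X-2.30 Y1.55 E1.3985
G1 X-1.70 Y3.00 E1.5655
G1 X-0.74 Y4.24 E1.7324
G1 X-0.49 Y4.44 E1.7665
G1 X-1.16 Y4.35 E1.8384
G1 X-2.25 Y3.90 E1.9639
G1 X-3.18 Y3.18 E2.0891
G1 X-3.90 Y2.25 E2.2143
G1 X-4.35 Y1.16 E2.3398
G1 X-4.50 Y0.00 E2.4643

At z = 11.2 mm: the r=4.5 cylinder gives a regular 24-gon of circumradius 4.5 (constant along its height); the cube at (14, 3.5) is present — its section is the full 24.5×21.5 rectangle; the r=6 cylinder at (3.5, 0) gives a regular 24-gon of circumradius 6 (constant along its height); Taking the first minus the rest: starting from the r=4.5 cylinder, the 24.5×21.5 cube at (14, 3.5) misses the remaining region (no effect); the r=6 cylinder at (3.5, 0) partially overlaps it — only the 47.97 mm² overlap (of its 111.81 mm²) is removed, clipping the outline — 1 connected region. The outline is a single polygon with 20 vertices. Extrusion per mm of travel: 0.8 × 0.32 / (π × 0.875²) = 0.106432. Accumulating E over each segment gives final E = 2.4643.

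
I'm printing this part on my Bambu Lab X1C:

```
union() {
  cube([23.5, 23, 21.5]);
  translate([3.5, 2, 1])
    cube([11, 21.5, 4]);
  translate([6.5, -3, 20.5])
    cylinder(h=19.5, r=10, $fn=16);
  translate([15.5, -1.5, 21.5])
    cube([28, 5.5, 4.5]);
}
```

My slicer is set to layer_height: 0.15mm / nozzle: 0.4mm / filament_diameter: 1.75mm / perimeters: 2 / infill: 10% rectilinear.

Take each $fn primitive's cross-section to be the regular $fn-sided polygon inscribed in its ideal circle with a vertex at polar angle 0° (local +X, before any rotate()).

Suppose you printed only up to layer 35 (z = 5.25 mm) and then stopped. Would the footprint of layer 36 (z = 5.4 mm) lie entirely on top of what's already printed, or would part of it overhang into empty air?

Compare the two slices. At z = 5.25: the cube (footprint 23.5×23) is included at this height (area 540.50 mm²); the cube at (3.5, 2) is not intersected at this z (z outside [1, 5]); the cylinder at (6.5, -3) is not intersected at this z (z outside [20.5, 40]); the cube at (15.5, -1.5) is not intersected at this z (z outside [21.5, 26]); Merging all regions: only the 23.5×23 cube is present, so the union is just that shape — area = 540.50 mm². At z = 5.4: the 23.5×23 cube contributes its full rectangle (area 540.50 mm²); the cube at (3.5, 2) is absent (z outside [1, 5]); the cylinder at (6.5, -3) is not intersected at this z (z outside [20.5, 40]); the cube at (15.5, -1.5) does not reach this height (z outside [21.5, 26]); Taking the union: only the 23.5×23 cube is present, so the union is just that shape — area = 540.50 mm². Checking containment: the cross-section at z = 5.4 is a subset of the cross-section at z = 5.25.

entirely on top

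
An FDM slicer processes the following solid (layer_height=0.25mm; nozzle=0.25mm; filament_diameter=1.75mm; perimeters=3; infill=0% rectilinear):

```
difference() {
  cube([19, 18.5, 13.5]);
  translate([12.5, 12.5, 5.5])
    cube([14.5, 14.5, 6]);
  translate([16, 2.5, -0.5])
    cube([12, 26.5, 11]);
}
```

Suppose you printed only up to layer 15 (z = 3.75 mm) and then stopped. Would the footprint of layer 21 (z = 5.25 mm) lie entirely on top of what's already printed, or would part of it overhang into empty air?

entirely on top

Compare the two slices. At z = 3.75: the 19×18.5 cube contributes its full rectangle (area 351.50 mm²); the cube at (12.5, 12.5) is absent (z outside [5.5, 11.5]); the cube at (16, 2.5) is present — its section is the full 12×26.5 rectangle (area 318.00 mm²); Subtracting the remaining from the first: starting from the 19×18.5 cube (351.50 mm²), the 12×26.5 cube at (16, 2.5) partially overlaps it — only the 48.00 mm² overlap (of its 318.00 mm²) is removed, clipping the outline — area = 303.50 mm². At z = 5.25: the 19×18.5 cube contributes its full rectangle (area 351.50 mm²); the cube at (12.5, 12.5) is not intersected at this z (z outside [5.5, 11.5]); the cube at (16, 2.5) (footprint 12×26.5) is included at this height (area 318.00 mm²); Subtracting the remaining from the first: starting from the 19×18.5 cube (351.50 mm²), the 12×26.5 cube at (16, 2.5) partially overlaps it — only the 48.00 mm² overlap (of its 318.00 mm²) is removed, clipping the outline — area = 303.50 mm². Checking containment: the cross-section at z = 5.25 is a subset of the cross-section at z = 3.75.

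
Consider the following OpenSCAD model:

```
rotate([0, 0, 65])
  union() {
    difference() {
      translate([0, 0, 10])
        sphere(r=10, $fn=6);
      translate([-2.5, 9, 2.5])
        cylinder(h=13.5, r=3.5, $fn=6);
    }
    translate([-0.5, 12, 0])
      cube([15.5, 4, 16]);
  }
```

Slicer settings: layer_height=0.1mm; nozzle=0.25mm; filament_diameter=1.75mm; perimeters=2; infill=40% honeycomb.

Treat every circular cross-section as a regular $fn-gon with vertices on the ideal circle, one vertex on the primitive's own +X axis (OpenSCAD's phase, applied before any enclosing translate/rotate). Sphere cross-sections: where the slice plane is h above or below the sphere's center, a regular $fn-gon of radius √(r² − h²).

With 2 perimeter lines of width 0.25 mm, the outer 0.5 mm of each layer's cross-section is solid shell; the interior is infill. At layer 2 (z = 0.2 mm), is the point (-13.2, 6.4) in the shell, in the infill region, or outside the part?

At z = 0.2 mm: the r=10 sphere slices to a regular 6-gon of circumradius 1.990 (√(r²−h²) with h=9.8 from center); the cylinder at (-2.5, 9) does not reach this height (z outside [2.5, 16]); After the difference (first − rest): none of the subtracted shapes is present at this height, so the r=10 sphere is unchanged — 1 connected region; the 15.5×4 cube at (-0.5, 12) contributes its full rectangle; Combining (union): the 2 present regions are separate (no shared area or edge), so areas and boundary lengths simply add and each stays a separate island — 2 connected regions; (whole slice rotated 65° about Z — lengths, areas and connectivity unchanged). Overall, the cross-section has 2 separate islands. Undo the 65° rotation: the query point maps to (0.222, 14.668) in the un-rotated model frame. The nearest boundary edge runs (-0.50, 12.00)→(-0.50, 16.00); distance from the point to it = 0.72 mm. (Shell/infill is judged within the island containing the point — the largest one.) The point is inside the cross-section and 0.72 mm from the nearest boundary — more than the 0.5 mm shell width (2 × 0.25), so it's in the infill interior.

infill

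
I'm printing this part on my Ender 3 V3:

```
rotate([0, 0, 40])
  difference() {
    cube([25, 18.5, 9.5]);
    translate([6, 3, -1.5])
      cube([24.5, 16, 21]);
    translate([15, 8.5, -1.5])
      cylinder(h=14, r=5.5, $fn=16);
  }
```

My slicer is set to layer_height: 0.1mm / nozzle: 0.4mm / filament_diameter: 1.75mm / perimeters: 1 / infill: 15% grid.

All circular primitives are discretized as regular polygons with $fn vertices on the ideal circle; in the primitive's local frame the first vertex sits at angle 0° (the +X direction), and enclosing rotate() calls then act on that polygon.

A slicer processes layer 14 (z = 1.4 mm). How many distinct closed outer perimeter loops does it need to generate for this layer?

1

At z = 1.4 mm: the cube is present — its section is the full 25×18.5 rectangle; the 24.5×16 cube at (6, 3) contributes its full rectangle; the cylinder at (15, 8.5): section is a regular 16-gon, circumradius r=5.5; Taking the first minus the rest: starting from the 25×18.5 cube, the 24.5×16 cube at (6, 3) partially overlaps it — only the 294.50 mm² overlap (of its 392.00 mm²) is removed, clipping the outline; the r=5.5 cylinder at (15, 8.5) misses the remaining region (no effect) — 1 connected region; (rotated 40° about Z; rotation is an isometry so areas/perimeters/island counts are preserved). The result has 1 disconnected region.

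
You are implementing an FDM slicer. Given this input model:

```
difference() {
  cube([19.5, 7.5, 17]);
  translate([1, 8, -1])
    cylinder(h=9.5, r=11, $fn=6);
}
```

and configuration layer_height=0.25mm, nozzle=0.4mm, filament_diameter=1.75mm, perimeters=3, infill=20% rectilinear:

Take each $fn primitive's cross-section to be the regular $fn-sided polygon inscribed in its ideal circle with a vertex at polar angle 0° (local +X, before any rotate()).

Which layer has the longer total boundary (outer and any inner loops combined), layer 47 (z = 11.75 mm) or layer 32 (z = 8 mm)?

Layer 47 (z = 11.75): the 19.5×7.5 cube contributes its full rectangle (perimeter 54.00 mm); the cylinder at (1, 8) is absent (z outside [-1, 8.5]); After the difference (first − rest): none of the subtracted shapes is present at this height, so the 19.5×7.5 cube is unchanged — boundary = 54.00 mm. So its perimeter = 54.00 mm. Layer 32 (z = 8): the 19.5×7.5 cube contributes its full rectangle (perimeter 54.00 mm); the r=11 cylinder at (1, 8) contributes a regular 6-gon of circumradius 11 (perimeter = 2·6·11.000·sin(180°/6) = 66.00 mm); Taking the first minus the rest: starting from the 19.5×7.5 cube, the r=11 cylinder at (1, 8) partially overlaps it — only the 71.60 mm² overlap (of its 314.37 mm²) is removed, clipping the outline — boundary = 36.07 mm. So its perimeter = 36.07 mm. Layer 47 is larger (54.00 vs 36.07 mm).

layer 47 (z = 11.75 mm)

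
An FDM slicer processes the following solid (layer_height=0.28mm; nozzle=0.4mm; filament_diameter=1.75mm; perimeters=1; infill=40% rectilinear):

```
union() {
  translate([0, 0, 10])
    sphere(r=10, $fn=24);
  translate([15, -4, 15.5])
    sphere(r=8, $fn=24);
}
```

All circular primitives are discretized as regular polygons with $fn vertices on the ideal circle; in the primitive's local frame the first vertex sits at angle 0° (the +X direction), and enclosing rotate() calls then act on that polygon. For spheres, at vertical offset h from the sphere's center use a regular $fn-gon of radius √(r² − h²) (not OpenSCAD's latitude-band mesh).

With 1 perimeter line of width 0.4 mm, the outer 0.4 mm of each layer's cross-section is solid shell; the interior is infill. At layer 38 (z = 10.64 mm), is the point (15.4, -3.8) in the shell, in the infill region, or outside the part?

infill

At z = 10.64 mm: the r=10 sphere slices to a regular 24-gon of circumradius 9.979 (√(r²−h²) with h=0.64 from center); the sphere at (15, -4): section is a regular 24-gon, circumradius = √(r²−h²) = √(8²−4.86²) = 6.355; Taking the union: the regions partially overlap (shared area 2.21 mm²), so overlapping operands fuse into one piece — 1 connected region. Overall, the cross-section is a single solid region. The nearest boundary edge runs (20.50, -0.82)→(21.14, -2.36); distance from the point to it = 5.85 mm. The point is inside the cross-section and 5.85 mm from the nearest boundary — more than the 0.4 mm shell width (1 × 0.4), so it's in the infill interior.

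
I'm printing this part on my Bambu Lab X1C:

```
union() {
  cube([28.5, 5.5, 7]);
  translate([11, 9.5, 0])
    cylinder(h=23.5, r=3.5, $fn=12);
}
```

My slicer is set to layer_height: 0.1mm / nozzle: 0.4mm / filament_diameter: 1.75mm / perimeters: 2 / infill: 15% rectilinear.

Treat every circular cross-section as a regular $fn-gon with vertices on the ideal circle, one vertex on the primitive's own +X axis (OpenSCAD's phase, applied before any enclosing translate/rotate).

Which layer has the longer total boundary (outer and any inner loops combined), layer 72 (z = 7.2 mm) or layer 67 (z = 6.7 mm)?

Layer 72 (z = 7.2): the cube is not intersected at this z (z outside [0, 7]); the r=3.5 cylinder at (11, 9.5) contributes a regular 12-gon of circumradius 3.5 (perimeter = 2·12·3.500·sin(180°/12) = 21.74 mm); Taking the union: only the r=3.5 cylinder at (11, 9.5) is present, so the union is just that shape — boundary = 21.74 mm. So its perimeter = 21.74 mm. Layer 67 (z = 6.7): the cube is present — its section is the full 28.5×5.5 rectangle (perimeter 68.00 mm); the r=3.5 cylinder at (11, 9.5) contributes a regular 12-gon of circumradius 3.5 (perimeter = 2·12·3.500·sin(180°/12) = 21.74 mm); Combining (union): the 2 present regions are separate (no shared area or edge), so areas and boundary lengths simply add and each stays a separate island — boundary = 89.74 mm. So its perimeter = 89.74 mm. Layer 67 is larger (89.74 vs 21.74 mm).

layer 67 (z = 6.7 mm)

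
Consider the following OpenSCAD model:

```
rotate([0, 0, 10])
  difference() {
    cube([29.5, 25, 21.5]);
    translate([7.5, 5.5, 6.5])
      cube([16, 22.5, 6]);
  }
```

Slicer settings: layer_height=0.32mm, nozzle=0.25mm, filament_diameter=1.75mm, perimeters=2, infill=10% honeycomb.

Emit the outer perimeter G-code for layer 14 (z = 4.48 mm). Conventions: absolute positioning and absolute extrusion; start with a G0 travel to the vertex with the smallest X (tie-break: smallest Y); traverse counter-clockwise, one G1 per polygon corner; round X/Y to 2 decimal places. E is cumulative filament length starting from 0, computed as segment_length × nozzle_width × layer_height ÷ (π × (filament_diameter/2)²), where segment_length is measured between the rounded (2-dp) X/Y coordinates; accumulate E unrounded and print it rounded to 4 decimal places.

G0 X-4.34 Y24.62 Z4.48
G1 X0.00 Y0.00 E0.8315
G1 X29.05 Y5.12 E1.8126
G1 X24.71 Y29.74 E2.6441
G1 X-4.34 Y24.62 E3.6252

At z = 4.48 mm: the 29.5×25 cube contributes its full rectangle; the cube at (7.5, 5.5) is absent (z outside [6.5, 12.5]); Subtracting the remaining from the first: none of the subtracted shapes is present at this height, so the 29.5×25 cube is unchanged — 1 connected region; (rotated 10° about Z; rotation is an isometry so areas/perimeters/island counts are preserved). The outline is a single polygon with 4 vertices. Extrusion per mm of travel: 0.25 × 0.32 / (π × 0.875²) = 0.033260. Accumulating E over each segment gives final E = 3.6252.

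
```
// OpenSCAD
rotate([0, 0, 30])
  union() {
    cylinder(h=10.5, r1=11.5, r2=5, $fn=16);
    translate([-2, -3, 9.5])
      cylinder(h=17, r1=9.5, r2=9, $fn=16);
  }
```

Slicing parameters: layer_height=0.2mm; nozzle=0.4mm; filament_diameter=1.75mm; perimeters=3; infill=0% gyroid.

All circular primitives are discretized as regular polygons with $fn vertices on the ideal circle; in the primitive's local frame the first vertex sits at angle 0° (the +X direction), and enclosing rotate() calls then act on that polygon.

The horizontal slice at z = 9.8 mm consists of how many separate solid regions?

1

At z = 9.8 mm: the cone contributes a regular 16-gon of circumradius 5.433 (interpolated between r1=11.5 and r2=5 at t=0.933); the cone at (-2, -3) contributes a regular 16-gon of circumradius 9.491 (interpolated between r1=9.5 and r2=9 at t=0.018); Taking the union: the cone lies entirely inside the cone at (-2, -3), so the union is just the cone at (-2, -3) — 1 connected region; (rotated 30° about Z; rotation is an isometry so areas/perimeters/island counts are preserved). The result has 1 disconnected region.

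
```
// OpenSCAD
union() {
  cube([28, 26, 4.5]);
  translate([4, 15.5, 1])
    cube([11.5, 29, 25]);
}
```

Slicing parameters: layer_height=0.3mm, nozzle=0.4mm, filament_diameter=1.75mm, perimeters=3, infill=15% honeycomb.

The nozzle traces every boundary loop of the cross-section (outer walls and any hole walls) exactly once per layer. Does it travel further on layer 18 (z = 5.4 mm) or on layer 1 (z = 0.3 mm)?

Layer 18 (z = 5.4): the cube is absent (z outside [0, 4.5]); the cube at (4, 15.5) is present — its section is the full 11.5×29 rectangle (perimeter 81.00 mm); Taking the union: only the 11.5×29 cube at (4, 15.5) is present, so the union is just that shape — boundary = 81.00 mm. So its perimeter = 81.00 mm. Layer 1 (z = 0.3): the cube is present — its section is the full 28×26 rectangle (perimeter 108.00 mm); the cube at (4, 15.5) is not intersected at this z (z outside [1, 26]); Combining (union): only the 28×26 cube is present, so the union is just that shape — boundary = 108.00 mm. So its perimeter = 108.00 mm. Layer 1 is larger (108.00 vs 81.00 mm).

layer 1 (z = 0.3 mm)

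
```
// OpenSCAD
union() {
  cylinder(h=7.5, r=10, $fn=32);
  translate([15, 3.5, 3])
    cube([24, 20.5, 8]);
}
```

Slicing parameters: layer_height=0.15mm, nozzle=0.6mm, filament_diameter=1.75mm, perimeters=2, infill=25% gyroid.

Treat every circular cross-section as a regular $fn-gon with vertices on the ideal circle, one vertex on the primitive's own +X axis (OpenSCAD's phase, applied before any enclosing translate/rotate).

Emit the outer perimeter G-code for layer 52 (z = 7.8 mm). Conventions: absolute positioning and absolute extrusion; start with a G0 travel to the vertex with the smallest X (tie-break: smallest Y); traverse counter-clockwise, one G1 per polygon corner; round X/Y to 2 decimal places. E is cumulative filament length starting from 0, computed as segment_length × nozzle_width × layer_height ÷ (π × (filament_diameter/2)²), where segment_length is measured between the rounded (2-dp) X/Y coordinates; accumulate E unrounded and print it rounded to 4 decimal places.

At z = 7.8 mm: the cylinder is not intersected at this z (z outside [0, 7.5]); the cube at (15, 3.5) is present — its section is the full 24×20.5 rectangle; Combining (union): only the 24×20.5 cube at (15, 3.5) is present, so the union is just that shape — 1 connected region. The outline is a single polygon with 4 vertices. Extrusion per mm of travel: 0.6 × 0.15 / (π × 0.875²) = 0.037418. Accumulating E over each segment gives final E = 3.3302.

G0 X15.00 Y3.50 Z7.80
G1 X39.00 Y3.50 E0.8980
G1 X39.00 Y24.00 E1.6651
G1 X15.00 Y24.00 E2.5631
G1 X15.00 Y3.50 E3.3302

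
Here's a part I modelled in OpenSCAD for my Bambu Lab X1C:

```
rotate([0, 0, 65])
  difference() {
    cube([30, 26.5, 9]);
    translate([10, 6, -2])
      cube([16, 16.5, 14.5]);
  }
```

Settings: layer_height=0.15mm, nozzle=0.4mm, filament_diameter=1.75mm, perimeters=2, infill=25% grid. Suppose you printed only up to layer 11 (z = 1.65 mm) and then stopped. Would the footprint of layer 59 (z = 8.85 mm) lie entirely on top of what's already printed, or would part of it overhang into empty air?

Compare the two slices. At z = 1.65: the cube (footprint 30×26.5) is included at this height (area 795.00 mm²); the cube at (10, 6) is present — its section is the full 16×16.5 rectangle (area 264.00 mm²); Taking the first minus the rest: starting from the 30×26.5 cube (795.00 mm²), the 16×16.5 cube at (10, 6) lies wholly inside it (removes its full 264.00 mm² and its 65.00 mm outline becomes a hole wall) — area = 531.00 mm²; (whole slice rotated 65° about Z — lengths, areas and connectivity unchanged). At z = 8.85: the cube is present — its section is the full 30×26.5 rectangle (area 795.00 mm²); the 16×16.5 cube at (10, 6) contributes its full rectangle (area 264.00 mm²); Taking the first minus the rest: starting from the 30×26.5 cube (795.00 mm²), the 16×16.5 cube at (10, 6) lies wholly inside it (removes its full 264.00 mm² and its 65.00 mm outline becomes a hole wall) — area = 531.00 mm²; (rotated 65° about Z; rotation is an isometry so areas/perimeters/island counts are preserved). Checking containment: the cross-section at z = 8.85 is a subset of the cross-section at z = 1.65.

entirely on top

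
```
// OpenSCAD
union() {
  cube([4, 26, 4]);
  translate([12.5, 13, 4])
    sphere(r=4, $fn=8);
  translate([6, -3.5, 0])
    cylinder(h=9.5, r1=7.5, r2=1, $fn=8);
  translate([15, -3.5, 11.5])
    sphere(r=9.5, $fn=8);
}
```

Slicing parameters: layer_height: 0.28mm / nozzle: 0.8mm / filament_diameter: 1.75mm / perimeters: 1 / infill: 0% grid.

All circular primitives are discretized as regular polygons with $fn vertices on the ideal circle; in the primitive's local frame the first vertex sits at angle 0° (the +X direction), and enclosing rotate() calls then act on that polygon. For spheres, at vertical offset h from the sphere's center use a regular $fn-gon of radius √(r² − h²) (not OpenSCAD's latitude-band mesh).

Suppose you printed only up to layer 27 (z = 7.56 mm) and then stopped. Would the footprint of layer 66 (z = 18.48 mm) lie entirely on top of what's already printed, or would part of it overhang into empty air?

Compare the two slices. At z = 7.56: the cube is absent (z outside [0, 4]); the r=4 sphere at (12.5, 13) slices to a regular 8-gon of circumradius 1.824 (√(r²−h²) with h=3.56 from center) (area = (8/2)·1.824²·sin(360°/8) = 9.41 mm²); the cone at (6, -3.5) (r1=7.5→r2=1) has section circumradius 2.327 here — a regular 8-gon (area = (8/2)·2.327²·sin(360°/8) = 15.32 mm²); the r=9.5 sphere at (15, -3.5) contributes a regular 8-gon of circumradius √(9.5²−3.94²) = 8.644 (area = (8/2)·8.644²·sin(360°/8) = 211.36 mm²); Combining (union): the regions partially overlap — summed areas 236.09 mm² minus the doubly-counted overlap 4.38 mm² gives 231.71 mm² — area = 231.71 mm². At z = 18.48: the cube is absent (z outside [0, 4]); the sphere at (12.5, 13) is not intersected at this z (|z−center|=14.480 > r=4); the cone at (6, -3.5) is not intersected at this z (z outside [0, 9.5]); the r=9.5 sphere at (15, -3.5) contributes a regular 8-gon of circumradius √(9.5²−6.98²) = 6.444 (area = (8/2)·6.444²·sin(360°/8) = 117.46 mm²); Combining (union): only the r=9.5 sphere at (15, -3.5) is present, so the union is just that shape — area = 117.46 mm². Checking containment: the cross-section at z = 18.48 is a subset of the cross-section at z = 7.56.

entirely on top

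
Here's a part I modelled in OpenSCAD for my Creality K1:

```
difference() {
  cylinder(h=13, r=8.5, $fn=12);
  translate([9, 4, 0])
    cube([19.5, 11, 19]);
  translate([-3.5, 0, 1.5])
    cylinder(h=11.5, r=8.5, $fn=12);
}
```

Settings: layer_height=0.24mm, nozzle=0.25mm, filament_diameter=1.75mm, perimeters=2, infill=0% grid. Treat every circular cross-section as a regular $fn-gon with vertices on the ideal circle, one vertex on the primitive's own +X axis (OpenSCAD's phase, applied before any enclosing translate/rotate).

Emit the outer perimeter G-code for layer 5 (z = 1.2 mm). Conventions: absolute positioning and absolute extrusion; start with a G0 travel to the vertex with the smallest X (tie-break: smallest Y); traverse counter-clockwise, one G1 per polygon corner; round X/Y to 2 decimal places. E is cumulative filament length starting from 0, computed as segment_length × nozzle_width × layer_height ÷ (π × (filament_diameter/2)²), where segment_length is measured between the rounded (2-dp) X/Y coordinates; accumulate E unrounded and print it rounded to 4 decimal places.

G0 X-8.50 Y0.00 Z1.20
G1 X-7.36 Y-4.25 E0.1098
G1 X-4.25 Y-7.36 E0.2195
G1 X0.00 Y-8.50 E0.3292
G1 X4.25 Y-7.36 E0.4390
G1 X7.36 Y-4.25 E0.5487
G1 X8.50 Y0.00 E0.6585
G1 X7.36 Y4.25 E0.7682
G1 X4.25 Y7.36 E0.8780
G1 X0.00 Y8.50 E0.9877
G1 X-4.25 Y7.36 E1.0975
G1 X-7.36 Y4.25 E1.2072
G1 X-8.50 Y0.00 E1.3170

At z = 1.2 mm: the r=8.5 cylinder contributes a regular 12-gon of circumradius 8.5; the 19.5×11 cube at (9, 4) contributes its full rectangle; the cylinder at (-3.5, 0) does not reach this height (z outside [1.5, 13]); Taking the first minus the rest: starting from the r=8.5 cylinder, the 19.5×11 cube at (9, 4) misses the remaining region (no effect) — 1 connected region. The outline is a single polygon with 12 vertices. Extrusion per mm of travel: 0.25 × 0.24 / (π × 0.875²) = 0.024945. Accumulating E over each segment gives final E = 1.3170.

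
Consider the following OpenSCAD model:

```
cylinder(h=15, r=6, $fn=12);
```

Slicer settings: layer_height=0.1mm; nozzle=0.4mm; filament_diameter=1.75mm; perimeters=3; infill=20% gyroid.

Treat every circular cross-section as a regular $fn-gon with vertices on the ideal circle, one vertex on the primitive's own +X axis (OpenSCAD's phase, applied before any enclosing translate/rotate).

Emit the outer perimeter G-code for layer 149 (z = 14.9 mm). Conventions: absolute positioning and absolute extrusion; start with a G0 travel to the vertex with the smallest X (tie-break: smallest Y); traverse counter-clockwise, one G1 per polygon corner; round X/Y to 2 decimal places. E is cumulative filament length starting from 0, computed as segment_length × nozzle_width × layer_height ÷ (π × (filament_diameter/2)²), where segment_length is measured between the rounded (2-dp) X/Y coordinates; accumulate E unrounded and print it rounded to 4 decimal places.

At z = 14.9 mm: the r=6 cylinder contributes a regular 12-gon of circumradius 6. The outline is a single polygon with 12 vertices. Extrusion per mm of travel: 0.4 × 0.1 / (π × 0.875²) = 0.016630. Accumulating E over each segment gives final E = 0.6200.

G0 X-6.00 Y0.00 Z14.90
G1 X-5.20 Y-3.00 E0.0516
G1 X-3.00 Y-5.20 E0.1034
G1 X0.00 Y-6.00 E0.1550
G1 X3.00 Y-5.20 E0.2066
G1 X5.20 Y-3.00 E0.2584
G1 X6.00 Y0.00 E0.3100
G1 X5.20 Y3.00 E0.3616
G1 X3.00 Y5.20 E0.4134
G1 X0.00 Y6.00 E0.4650
G1 X-3.00 Y5.20 E0.5167
G1 X-5.20 Y3.00 E0.5684
G1 X-6.00 Y0.00 E0.6200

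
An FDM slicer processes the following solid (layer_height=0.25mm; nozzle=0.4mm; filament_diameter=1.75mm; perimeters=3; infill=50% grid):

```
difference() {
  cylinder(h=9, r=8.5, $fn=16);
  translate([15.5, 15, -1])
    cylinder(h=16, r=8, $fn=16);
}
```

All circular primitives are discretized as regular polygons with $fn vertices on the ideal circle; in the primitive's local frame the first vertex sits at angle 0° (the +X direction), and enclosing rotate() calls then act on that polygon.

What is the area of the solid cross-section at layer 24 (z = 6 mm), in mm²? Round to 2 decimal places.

At z = 6 mm: the cylinder: section is a regular 16-gon, circumradius r=8.5 (area = (16/2)·8.500²·sin(360°/16) = 221.19 mm²); the cylinder at (15.5, 15): section is a regular 16-gon, circumradius r=8 (area = (16/2)·8.000²·sin(360°/16) = 195.93 mm²); Subtracting the remaining from the first: starting from the r=8.5 cylinder (221.19 mm²), the r=8 cylinder at (15.5, 15) misses the remaining region (no effect) — area = 221.19 mm². Overall, the cross-section is a single solid region. Net area = 221.19 mm².

221.19 mm²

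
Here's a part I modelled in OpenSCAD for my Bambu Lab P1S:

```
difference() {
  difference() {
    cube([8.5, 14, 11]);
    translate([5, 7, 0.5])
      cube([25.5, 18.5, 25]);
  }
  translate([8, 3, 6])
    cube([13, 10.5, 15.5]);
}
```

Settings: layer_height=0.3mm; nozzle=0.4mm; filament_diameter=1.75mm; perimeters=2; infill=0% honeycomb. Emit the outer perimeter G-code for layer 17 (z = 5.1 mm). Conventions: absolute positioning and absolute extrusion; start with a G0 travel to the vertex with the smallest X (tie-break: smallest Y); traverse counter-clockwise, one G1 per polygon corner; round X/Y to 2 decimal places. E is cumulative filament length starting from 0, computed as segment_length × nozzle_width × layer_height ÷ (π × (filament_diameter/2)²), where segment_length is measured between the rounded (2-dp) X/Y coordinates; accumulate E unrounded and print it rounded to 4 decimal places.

G0 X0.00 Y0.00 Z5.10
G1 X8.50 Y0.00 E0.4241
G1 X8.50 Y7.00 E0.7733
G1 X5.00 Y7.00 E0.9479
G1 X5.00 Y14.00 E1.2971
G1 X0.00 Y14.00 E1.5466
G1 X0.00 Y0.00 E2.2451

At z = 5.1 mm: the cube is present — its section is the full 8.5×14 rectangle; the cube at (5, 7) (footprint 25.5×18.5) is included at this height; After the difference (first − rest): starting from the 8.5×14 cube, the 25.5×18.5 cube at (5, 7) partially overlaps it — only the 24.50 mm² overlap (of its 471.75 mm²) is removed, clipping the outline — 1 connected region; the cube at (8, 3) is absent (z outside [6, 21.5]); Taking the first minus the rest: none of the subtracted shapes is present at this height, so the result so far is unchanged — 1 connected region. The outline is a single polygon with 6 vertices. Extrusion per mm of travel: 0.4 × 0.3 / (π × 0.875²) = 0.049890. Accumulating E over each segment gives final E = 2.2451.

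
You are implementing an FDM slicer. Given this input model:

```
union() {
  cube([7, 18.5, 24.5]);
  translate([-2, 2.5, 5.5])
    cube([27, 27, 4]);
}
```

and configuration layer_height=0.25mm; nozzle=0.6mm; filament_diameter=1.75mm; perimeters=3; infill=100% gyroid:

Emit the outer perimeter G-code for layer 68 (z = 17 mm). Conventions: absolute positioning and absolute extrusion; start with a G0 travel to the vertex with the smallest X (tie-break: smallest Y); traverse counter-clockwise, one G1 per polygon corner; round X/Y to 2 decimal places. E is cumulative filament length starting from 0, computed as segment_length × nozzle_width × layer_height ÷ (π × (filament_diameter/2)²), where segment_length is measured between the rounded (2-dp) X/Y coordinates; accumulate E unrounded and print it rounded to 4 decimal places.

At z = 17 mm: the cube is present — its section is the full 7×18.5 rectangle; the cube at (-2, 2.5) is not intersected at this z (z outside [5.5, 9.5]); Merging all regions: only the 7×18.5 cube is present, so the union is just that shape — 1 connected region. The outline is a single polygon with 4 vertices. Extrusion per mm of travel: 0.6 × 0.25 / (π × 0.875²) = 0.062363. Accumulating E over each segment gives final E = 3.1805.

G0 X0.00 Y0.00 Z17.00
G1 X7.00 Y0.00 E0.4365
G1 X7.00 Y18.50 E1.5903
G1 X0.00 Y18.50 E2.0268
G1 X0.00 Y0.00 E3.1805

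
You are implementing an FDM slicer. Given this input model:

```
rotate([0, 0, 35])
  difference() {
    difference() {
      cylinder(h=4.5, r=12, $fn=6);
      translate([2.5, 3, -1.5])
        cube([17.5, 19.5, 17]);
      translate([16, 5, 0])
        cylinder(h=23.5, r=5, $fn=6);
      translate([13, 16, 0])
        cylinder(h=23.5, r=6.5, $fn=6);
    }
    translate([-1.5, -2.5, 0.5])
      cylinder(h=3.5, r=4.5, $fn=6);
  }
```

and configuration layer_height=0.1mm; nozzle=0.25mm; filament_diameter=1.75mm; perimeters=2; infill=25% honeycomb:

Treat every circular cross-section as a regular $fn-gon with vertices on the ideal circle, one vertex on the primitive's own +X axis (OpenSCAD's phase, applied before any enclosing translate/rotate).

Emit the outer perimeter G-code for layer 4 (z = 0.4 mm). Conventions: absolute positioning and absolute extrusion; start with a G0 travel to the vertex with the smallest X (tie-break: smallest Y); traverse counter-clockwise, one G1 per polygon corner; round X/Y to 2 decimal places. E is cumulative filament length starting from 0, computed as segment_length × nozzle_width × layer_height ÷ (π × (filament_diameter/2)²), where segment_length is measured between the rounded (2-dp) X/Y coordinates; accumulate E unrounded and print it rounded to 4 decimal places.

At z = 0.4 mm: the r=12 cylinder contributes a regular 6-gon of circumradius 12; the 17.5×19.5 cube at (2.5, 3) contributes its full rectangle; the cylinder at (16, 5): section is a regular 6-gon, circumradius r=5; the r=6.5 cylinder at (13, 16) contributes a regular 6-gon of circumradius 6.5; Subtracting the remaining from the first: starting from the r=12 cylinder, the 17.5×19.5 cube at (2.5, 3) partially overlaps it — only the 41.65 mm² overlap (of its 341.25 mm²) is removed, clipping the outline; the r=5 cylinder at (16, 5) misses the remaining region (no effect); the r=6.5 cylinder at (13, 16) misses the remaining region (no effect) — 1 connected region; the cylinder at (-1.5, -2.5) does not reach this height (z outside [0.5, 4]); After the difference (first − rest): none of the subtracted shapes is present at this height, so the result so far is unchanged — 1 connected region; (whole slice rotated 35° about Z — lengths, areas and connectivity unchanged). The outline is a single polygon with 8 vertices. Extrusion per mm of travel: 0.25 × 0.1 / (π × 0.875²) = 0.010394. Accumulating E over each segment gives final E = 0.7809.

G0 X-10.88 Y5.07 Z0.40
G1 X-9.83 Y-6.88 E0.1247
G1 X1.05 Y-11.95 E0.2494
G1 X10.88 Y-5.07 E0.3742
G1 X9.83 Y6.88 E0.4988
G1 X6.69 Y8.35 E0.5349
G1 X0.33 Y3.89 E0.6156
G1 X-3.91 Y9.95 E0.6925
G1 X-10.88 Y5.07 E0.7809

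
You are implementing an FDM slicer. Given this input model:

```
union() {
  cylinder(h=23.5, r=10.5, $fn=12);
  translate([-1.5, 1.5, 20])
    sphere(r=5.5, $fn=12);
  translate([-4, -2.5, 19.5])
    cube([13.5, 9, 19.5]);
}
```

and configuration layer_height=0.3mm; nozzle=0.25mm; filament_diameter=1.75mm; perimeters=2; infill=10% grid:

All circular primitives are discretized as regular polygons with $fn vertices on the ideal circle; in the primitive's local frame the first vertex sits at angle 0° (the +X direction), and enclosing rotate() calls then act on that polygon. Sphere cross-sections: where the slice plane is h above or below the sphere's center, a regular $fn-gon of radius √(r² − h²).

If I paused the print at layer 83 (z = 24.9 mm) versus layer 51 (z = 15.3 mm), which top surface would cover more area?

Layer 83 (z = 24.9): the cylinder does not reach this height (z outside [0, 23.5]); the sphere at (-1.5, 1.5): section is a regular 12-gon, circumradius = √(r²−h²) = √(5.5²−4.9²) = 2.498 (area = (12/2)·2.498²·sin(360°/12) = 18.72 mm²); the 13.5×9 cube at (-4, -2.5) contributes its full rectangle (area 121.50 mm²); Taking the union: the r=5.5 sphere at (-1.5, 1.5) lies entirely inside the 13.5×9 cube at (-4, -2.5), so the union is just the 13.5×9 cube at (-4, -2.5) — area = 121.50 mm². So its area = 121.50 mm². Layer 51 (z = 15.3): the r=10.5 cylinder contributes a regular 12-gon of circumradius 10.5 (area = (12/2)·10.500²·sin(360°/12) = 330.75 mm²); the sphere at (-1.5, 1.5): section is a regular 12-gon, circumradius = √(r²−h²) = √(5.5²−4.7²) = 2.857 (area = (12/2)·2.857²·sin(360°/12) = 24.48 mm²); the cube at (-4, -2.5) is not intersected at this z (z outside [19.5, 39]); Combining (union): the r=5.5 sphere at (-1.5, 1.5) lies entirely inside the r=10.5 cylinder, so the union is just the r=10.5 cylinder — area = 330.75 mm². So its area = 330.75 mm². Layer 51 is larger (330.75 vs 121.50 mm²).

layer 51 (z = 15.3 mm)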